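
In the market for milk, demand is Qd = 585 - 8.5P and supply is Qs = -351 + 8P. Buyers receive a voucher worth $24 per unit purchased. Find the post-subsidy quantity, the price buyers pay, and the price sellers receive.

Q' = 2219/11; buyers pay 496/11; sellers receive 760/11

Pre-subsidy: 585 - 8.5P = -351 + 8P gives P* = 624/11, Q* = 1131/11.
With the rebate, buyers effectively pay Pb = Ps − 24, where Ps is the price sellers receive.
Demand in terms of Ps becomes Qd = 585 − 8.5(Ps − 24) = 789 - 8.5Ps. Setting this equal to supply: 789 - 8.5Ps = -351 + 8Ps, so Ps = 760/11.
Buyers pay Pb = 760/11 − 24 = 496/11; Q' = -351 + 8·(760/11) = 2219/11.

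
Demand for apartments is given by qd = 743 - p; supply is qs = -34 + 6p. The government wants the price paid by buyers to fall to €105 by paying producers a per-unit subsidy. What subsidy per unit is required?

At a buyer price of 105, quantity demanded is 743 − 1·105 = 638.
Sellers supply 638 only when they receive ps with -34 + 6·ps = 638, i.e. ps = 112.
s = ps − pb = 112 − 105 = 7.

Required subsidy s = €7 per unit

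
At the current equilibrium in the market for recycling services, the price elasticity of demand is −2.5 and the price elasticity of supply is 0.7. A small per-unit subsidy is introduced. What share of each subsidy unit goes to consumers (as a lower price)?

Consumer share = 0.21875

For a small subsidy around the equilibrium, the benefit split depends on the relative slopes, which at a point are proportional to the elasticities.
Buyer share = εs/(εs + |εd|) = 0.7/(0.7 + 2.5) = 0.21875; seller share = |εd|/(εs + |εd|) = 0.78125.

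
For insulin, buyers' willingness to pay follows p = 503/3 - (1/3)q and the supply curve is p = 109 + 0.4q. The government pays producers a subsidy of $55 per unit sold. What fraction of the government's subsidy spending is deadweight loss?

Pre-subsidy: 503/3 - (1/3)q = 109 + 0.4q gives q* = 80 and p* = 141.
With the subsidy, sellers receive ps = pb + 55 for each unit, where pb is the price buyers pay.
On the curves, pb = 503/3 - (1/3)q and ps = 109 + 0.4q; the wedge ps − pb = 55 gives 109 + 0.4q − (503/3 - (1/3)q) = 55, so q' = 155.
Then pb = 503/3 − (1/3)·155 = 116 and ps = 109 + 0.4·155 = 171.
ΔCS = ½(80 + 155)(141 − 116) = 2937.5; ΔPS = ½(80 + 155)(171 − 141) = 3525.
Government spending = 55 × 155 = 8525.
DWL = ½ × 55 × (155 − 80) = 2062.5; fraction = 2062.5 / 8525 = 15/62.

DWL / government spending = 15/62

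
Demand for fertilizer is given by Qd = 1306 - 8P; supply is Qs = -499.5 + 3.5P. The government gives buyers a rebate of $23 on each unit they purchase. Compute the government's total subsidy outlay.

Pre-subsidy: 1306 - 8P = -499.5 + 3.5P gives P* = 157, Q* = 50.
With the rebate, buyers effectively pay Pb = Ps − 23, where Ps is the price sellers receive.
Demand in terms of Ps becomes Qd = 1306 − 8(Ps − 23) = 1490 - 8Ps. Setting this equal to supply: 1490 - 8Ps = -499.5 + 3.5Ps, so Ps = 173.
Buyers pay Pb = 173 − 23 = 150; Q' = -499.5 + 3.5·173 = 106.
Government outlay = subsidy × quantity = 23 × 106 = 2438.

Government cost = $2438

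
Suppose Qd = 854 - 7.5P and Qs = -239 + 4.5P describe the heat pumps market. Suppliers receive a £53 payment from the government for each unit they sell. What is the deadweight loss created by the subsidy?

Deadweight loss = £3950.15625

Pre-subsidy: 854 - 7.5P = -239 + 4.5P gives P* = 1093/12, Q* = 170.875.
With the subsidy, sellers receive Ps = Pb + 53 for each unit, where Pb is the price buyers pay.
Supply in terms of Pb becomes Qs = -239 + 4.5(Pb + 53) = -0.5 + 4.5Pb. Setting this equal to demand: 854 - 7.5Pb = -0.5 + 4.5Pb, so Pb = 1709/24.
Sellers receive Ps = 1709/24 + 53 = 2981/24; Q' = 854 − 7.5·(1709/24) = 319.9375.
The subsidy expands output by 319.9375 − 170.875 = 149.0625 past the efficient level; on those units the gap between marginal cost and willingness to pay runs from 0 up to 53.
DWL = ½ × 53 × 149.0625 = 3950.15625.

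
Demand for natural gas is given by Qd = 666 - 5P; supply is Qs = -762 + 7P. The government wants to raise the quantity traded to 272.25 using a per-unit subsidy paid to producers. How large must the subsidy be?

At Q = 272.25, invert demand for the buyer price: Pb = (666 − 272.25)/5 = 78.75; invert supply for the seller price: Ps = (272.25 − (-762))/7 = 147.75.
The subsidy must fill the gap: s = Ps − Pb = 147.75 − 78.75 = 69.

Required subsidy s = 69 per unit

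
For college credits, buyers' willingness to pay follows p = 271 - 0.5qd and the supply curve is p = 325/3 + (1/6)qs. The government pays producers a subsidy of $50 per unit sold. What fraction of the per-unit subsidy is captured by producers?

Producer share = 0.25

Pre-subsidy: 271 - 0.5q = 325/3 + (1/6)q gives q* = 244 and p* = 149.
With the subsidy, sellers receive ps = pb + 50 for each unit, where pb is the price buyers pay.
On the curves, pb = 271 - 0.5q and ps = 325/3 + (1/6)q; the wedge ps − pb = 50 gives 325/3 + (1/6)q − (271 - 0.5q) = 50, so q' = 319.
Then pb = 271 − 0.5·319 = 111.5 and ps = 325/3 + (1/6)·319 = 161.5.
Buyers' price falls by p* − pb = 149 − 111.5 = 37.5; sellers' price rises by ps − p* = 161.5 − 149 = 12.5.
So producers capture 12.5/50 = 0.25 of each unit of subsidy.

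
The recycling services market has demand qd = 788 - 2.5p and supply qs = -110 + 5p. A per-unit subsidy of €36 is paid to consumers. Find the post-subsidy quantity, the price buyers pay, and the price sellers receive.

Pre-subsidy: 788 - 2.5p = -110 + 5p gives p* = 1796/15, q* = 1466/3.
With the rebate, buyers effectively pay pb = ps − 36, where ps is the price sellers receive.
Demand in terms of ps becomes qd = 788 − 2.5(ps − 36) = 878 - 2.5ps. Setting this equal to supply: 878 - 2.5ps = -110 + 5ps, so ps = 1976/15.
Buyers pay pb = 1976/15 − 36 = 1436/15; q' = -110 + 5·(1976/15) = 1646/3.

q' = 1646/3; buyers pay 1436/15; sellers receive 1976/15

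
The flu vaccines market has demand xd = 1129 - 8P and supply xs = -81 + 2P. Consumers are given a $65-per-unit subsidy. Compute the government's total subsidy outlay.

Government cost = $17225

Pre-subsidy: 1129 - 8P = -81 + 2P gives P* = 121, x* = 161.
With the rebate, buyers effectively pay Pb = Ps − 65, where Ps is the price sellers receive.
Demand in terms of Ps becomes xd = 1129 − 8(Ps − 65) = 1649 - 8Ps. Setting this equal to supply: 1649 - 8Ps = -81 + 2Ps, so Ps = 173.
Buyers pay Pb = 173 − 65 = 108; x' = -81 + 2·173 = 265.
Government outlay = subsidy × quantity = 65 × 265 = 17225.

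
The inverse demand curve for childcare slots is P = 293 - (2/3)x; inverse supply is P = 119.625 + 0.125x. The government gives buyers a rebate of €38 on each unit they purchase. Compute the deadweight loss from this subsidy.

Deadweight loss = €912

Pre-subsidy: 293 - (2/3)x = 119.625 + 0.125x gives x* = 219 and P* = 147.
With the rebate, buyers effectively pay Pb = Ps − 38, where Ps is the price sellers receive.
On the curves, Pb = 293 - (2/3)x and Ps = 119.625 + 0.125x; the wedge Ps − Pb = 38 gives 119.625 + 0.125x − (293 - (2/3)x) = 38, so x' = 267.
Then Pb = 293 − (2/3)·267 = 115 and Ps = 119.625 + 0.125·267 = 153.
The subsidy expands output by 267 − 219 = 48 past the efficient level; on those units the gap between marginal cost and willingness to pay runs from 0 up to 38.
DWL = ½ × 38 × 48 = 912.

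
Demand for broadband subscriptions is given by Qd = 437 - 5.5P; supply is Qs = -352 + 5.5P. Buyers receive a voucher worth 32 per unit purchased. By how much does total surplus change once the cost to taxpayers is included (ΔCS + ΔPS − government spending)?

Net change in total surplus = -1408

Pre-subsidy: 437 - 5.5P = -352 + 5.5P gives P* = 789/11, Q* = 42.5.
With the rebate, buyers effectively pay Pb = Ps − 32, where Ps is the price sellers receive.
Demand in terms of Ps becomes Qd = 437 − 5.5(Ps − 32) = 613 - 5.5Ps. Setting this equal to supply: 613 - 5.5Ps = -352 + 5.5Ps, so Ps = 965/11.
Buyers pay Pb = 965/11 − 32 = 613/11; Q' = -352 + 5.5·(965/11) = 130.5.
ΔCS = ½(42.5 + 130.5)(789/11 − 613/11) = 1384; ΔPS = ½(42.5 + 130.5)(965/11 − 789/11) = 1384.
Government spending = 32 × 130.5 = 4176.
Net change = 1384 + 1384 − 4176 = -1408. The loss equals the DWL triangle ½·32·88.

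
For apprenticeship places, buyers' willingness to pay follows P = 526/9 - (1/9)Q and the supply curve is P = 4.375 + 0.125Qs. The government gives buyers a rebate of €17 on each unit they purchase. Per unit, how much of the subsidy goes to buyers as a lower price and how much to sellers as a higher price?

Pre-subsidy: 526/9 - (1/9)Q = 4.375 + 0.125Q gives Q* = 229 and P* = 33.
With the rebate, buyers effectively pay Pb = Ps − 17, where Ps is the price sellers receive.
On the curves, Pb = 526/9 - (1/9)Q and Ps = 4.375 + 0.125Q; the wedge Ps − Pb = 17 gives 4.375 + 0.125Q − (526/9 - (1/9)Q) = 17, so Q' = 301.
Then Pb = 526/9 − (1/9)·301 = 25 and Ps = 4.375 + 0.125·301 = 42.
Buyers' price falls by P* − Pb = 33 − 25 = 8; sellers' price rises by Ps − P* = 42 − 33 = 9.

Buyers gain €8 per unit; sellers gain €9 per unit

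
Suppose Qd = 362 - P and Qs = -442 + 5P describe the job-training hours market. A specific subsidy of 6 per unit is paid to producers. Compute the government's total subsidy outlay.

Government cost = 1398

Pre-subsidy: 362 - P = -442 + 5P gives P* = 134, Q* = 228.
With the subsidy, sellers receive Ps = Pb + 6 for each unit, where Pb is the price buyers pay.
Supply in terms of Pb becomes Qs = -442 + 5(Pb + 6) = -412 + 5Pb. Setting this equal to demand: 362 - Pb = -412 + 5Pb, so Pb = 129.
Sellers receive Ps = 129 + 6 = 135; Q' = 362 − 1·129 = 233.
Government outlay = subsidy × quantity = 6 × 233 = 1398.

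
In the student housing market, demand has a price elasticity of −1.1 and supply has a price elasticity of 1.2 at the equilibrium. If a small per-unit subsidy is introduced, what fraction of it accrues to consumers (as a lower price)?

Consumer share = 12/23

For a small subsidy around the equilibrium, the benefit split depends on the relative slopes, which at a point are proportional to the elasticities.
Buyer share = εs/(εs + |εd|) = 1.2/(1.2 + 1.1) = 12/23; seller share = |εd|/(εs + |εd|) = 11/23.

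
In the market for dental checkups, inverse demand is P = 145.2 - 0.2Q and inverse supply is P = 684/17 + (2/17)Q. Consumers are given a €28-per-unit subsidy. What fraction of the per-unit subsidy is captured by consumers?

Consumer share = 17/27

Pre-subsidy: 145.2 - 0.2Q = 684/17 + (2/17)Q gives Q* = 2974/9 and P* = 712/9.
With the rebate, buyers effectively pay Pb = Ps − 28, where Ps is the price sellers receive.
On the curves, Pb = 145.2 - 0.2Q and Ps = 684/17 + (2/17)Q; the wedge Ps − Pb = 28 gives 684/17 + (2/17)Q − (145.2 - 0.2Q) = 28, so Q' = 11302/27.
Then Pb = 145.2 − 0.2·(11302/27) = 1660/27 and Ps = 684/17 + (2/17)·(11302/27) = 2416/27.
Buyers' price falls by P* − Pb = 712/9 − 1660/27 = 476/27; sellers' price rises by Ps − P* = 2416/27 − 712/9 = 280/27.
So consumers capture (476/27)/28 = 17/27 of each unit of subsidy.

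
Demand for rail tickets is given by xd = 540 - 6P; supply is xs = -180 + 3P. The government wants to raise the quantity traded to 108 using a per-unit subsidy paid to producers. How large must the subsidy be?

Required subsidy s = 24 per unit

At x = 108, invert demand for the buyer price: Pb = (540 − 108)/6 = 72; invert supply for the seller price: Ps = (108 − (-180))/3 = 96.
The subsidy must fill the gap: s = Ps − Pb = 96 − 72 = 24.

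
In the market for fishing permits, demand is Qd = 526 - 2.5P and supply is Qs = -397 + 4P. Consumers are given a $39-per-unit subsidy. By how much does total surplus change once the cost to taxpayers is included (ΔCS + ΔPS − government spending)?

Pre-subsidy: 526 - 2.5P = -397 + 4P gives P* = 142, Q* = 171.
With the rebate, buyers effectively pay Pb = Ps − 39, where Ps is the price sellers receive.
Demand in terms of Ps becomes Qd = 526 − 2.5(Ps − 39) = 623.5 - 2.5Ps. Setting this equal to supply: 623.5 - 2.5Ps = -397 + 4Ps, so Ps = 157.
Buyers pay Pb = 157 − 39 = 118; Q' = -397 + 4·157 = 231.
ΔCS = ½(171 + 231)(142 − 118) = 4824; ΔPS = ½(171 + 231)(157 − 142) = 3015.
Government spending = 39 × 231 = 9009.
Net change = 4824 + 3015 − 9009 = -1170. The loss equals the DWL triangle ½·39·60.

Net change in total surplus = -$1170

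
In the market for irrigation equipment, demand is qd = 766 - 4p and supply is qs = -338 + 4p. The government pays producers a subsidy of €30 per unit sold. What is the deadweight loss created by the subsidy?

Pre-subsidy: 766 - 4p = -338 + 4p gives p* = 138, q* = 214.
With the subsidy, sellers receive ps = pb + 30 for each unit, where pb is the price buyers pay.
Supply in terms of pb becomes qs = -338 + 4(pb + 30) = -218 + 4pb. Setting this equal to demand: 766 - 4pb = -218 + 4pb, so pb = 123.
Sellers receive ps = 123 + 30 = 153; q' = 766 − 4·123 = 274.
The subsidy expands output by 274 − 214 = 60 past the efficient level; on those units the gap between marginal cost and willingness to pay runs from 0 up to 30.
DWL = ½ × 30 × 60 = 900.

Deadweight loss = €900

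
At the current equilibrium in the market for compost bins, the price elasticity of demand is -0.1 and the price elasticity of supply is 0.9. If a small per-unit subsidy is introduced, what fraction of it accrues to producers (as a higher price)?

Producer share = 0.1

For a small subsidy around the equilibrium, the benefit split depends on the relative slopes, which at a point are proportional to the elasticities.
Buyer share = εs/(εs + |εd|) = 0.9/(0.9 + 0.1) = 0.9; seller share = |εd|/(εs + |εd|) = 0.1.
So producers capture 0.1 of the subsidy.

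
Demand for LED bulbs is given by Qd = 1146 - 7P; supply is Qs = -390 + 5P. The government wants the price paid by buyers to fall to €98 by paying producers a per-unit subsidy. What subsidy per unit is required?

Required subsidy s = €72 per unit

At a buyer price of 98, quantity demanded is 1146 − 7·98 = 460.
Sellers supply 460 only when they receive Ps with -390 + 5·Ps = 460, i.e. Ps = 170.
s = Ps − Pb = 170 − 98 = 72.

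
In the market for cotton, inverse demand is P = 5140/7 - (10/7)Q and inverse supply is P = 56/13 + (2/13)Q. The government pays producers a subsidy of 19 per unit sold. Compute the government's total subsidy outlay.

Government cost = 8992.9375

Pre-subsidy: 5140/7 - (10/7)Q = 56/13 + (2/13)Q gives Q* = 16607/36 and P* = 1355/18.
With the subsidy, sellers receive Ps = Pb + 19 for each unit, where Pb is the price buyers pay.
On the curves, Pb = 5140/7 - (10/7)Q and Ps = 56/13 + (2/13)Q; the wedge Ps − Pb = 19 gives 56/13 + (2/13)Q − (5140/7 - (10/7)Q) = 19, so Q' = 473.3125.
Then Pb = 5140/7 − (10/7)·473.3125 = 58.125 and Ps = 56/13 + (2/13)·473.3125 = 77.125.
Government outlay = subsidy × quantity = 19 × 473.3125 = 8992.9375.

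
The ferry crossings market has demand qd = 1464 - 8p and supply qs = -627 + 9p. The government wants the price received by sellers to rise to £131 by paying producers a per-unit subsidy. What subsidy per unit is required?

Required subsidy s = £17 per unit

At a seller price of 131, quantity supplied is -627 + 9·131 = 552.
Buyers absorb 552 only when they pay pb with 1464 − 8·pb = 552, i.e. pb = 114.
s = ps − pb = 131 − 114 = 17.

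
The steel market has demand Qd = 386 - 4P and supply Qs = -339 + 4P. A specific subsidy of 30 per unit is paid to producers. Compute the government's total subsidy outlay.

Pre-subsidy: 386 - 4P = -339 + 4P gives P* = 90.625, Q* = 23.5.
With the subsidy, sellers receive Ps = Pb + 30 for each unit, where Pb is the price buyers pay.
Supply in terms of Pb becomes Qs = -339 + 4(Pb + 30) = -219 + 4Pb. Setting this equal to demand: 386 - 4Pb = -219 + 4Pb, so Pb = 75.625.
Sellers receive Ps = 75.625 + 30 = 105.625; Q' = 386 − 4·75.625 = 83.5.
Government outlay = subsidy × quantity = 30 × 83.5 = 2505.

Government cost = 2505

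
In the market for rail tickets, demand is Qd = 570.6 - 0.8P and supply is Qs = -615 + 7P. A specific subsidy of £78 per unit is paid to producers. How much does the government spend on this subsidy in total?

Government cost = £39390

Pre-subsidy: 570.6 - 0.8P = -615 + 7P gives P* = 152, Q* = 449.
With the subsidy, sellers receive Ps = Pb + 78 for each unit, where Pb is the price buyers pay.
Supply in terms of Pb becomes Qs = -615 + 7(Pb + 78) = -69 + 7Pb. Setting this equal to demand: 570.6 - 0.8Pb = -69 + 7Pb, so Pb = 82.
Sellers receive Ps = 82 + 78 = 160; Q' = 570.6 − 0.8·82 = 505.
Government outlay = subsidy × quantity = 78 × 505 = 39390.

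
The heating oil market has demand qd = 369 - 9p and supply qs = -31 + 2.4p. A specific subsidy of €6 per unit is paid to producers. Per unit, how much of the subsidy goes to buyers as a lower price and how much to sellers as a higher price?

Buyers gain 24/19 per unit; sellers gain 90/19 per unit

Pre-subsidy: 369 - 9p = -31 + 2.4p gives p* = 2000/57, q* = 1011/19.
With the subsidy, sellers receive ps = pb + 6 for each unit, where pb is the price buyers pay.
Supply in terms of pb becomes qs = -31 + 2.4(pb + 6) = -16.6 + 2.4pb. Setting this equal to demand: 369 - 9pb = -16.6 + 2.4pb, so pb = 1928/57.
Sellers receive ps = 1928/57 + 6 = 2270/57; q' = 369 − 9·(1928/57) = 1227/19.
Buyers' price falls by p* − pb = 2000/57 − 1928/57 = 24/19; sellers' price rises by ps − p* = 2270/57 − 2000/57 = 90/19.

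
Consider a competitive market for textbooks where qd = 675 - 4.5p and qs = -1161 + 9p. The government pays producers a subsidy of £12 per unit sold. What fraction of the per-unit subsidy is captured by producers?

Producer share = 1/3

Pre-subsidy: 675 - 4.5p = -1161 + 9p gives p* = 136, q* = 63.
With the subsidy, sellers receive ps = pb + 12 for each unit, where pb is the price buyers pay.
Supply in terms of pb becomes qs = -1161 + 9(pb + 12) = -1053 + 9pb. Setting this equal to demand: 675 - 4.5pb = -1053 + 9pb, so pb = 128.
Sellers receive ps = 128 + 12 = 140; q' = 675 − 4.5·128 = 99.
Buyers' price falls by p* − pb = 136 − 128 = 8; sellers' price rises by ps − p* = 140 − 136 = 4.
So producers capture 4/12 = 1/3 of each unit of subsidy.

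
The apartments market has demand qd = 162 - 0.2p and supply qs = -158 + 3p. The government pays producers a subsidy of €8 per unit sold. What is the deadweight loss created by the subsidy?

Pre-subsidy: 162 - 0.2p = -158 + 3p gives p* = 100, q* = 142.
With the subsidy, sellers receive ps = pb + 8 for each unit, where pb is the price buyers pay.
Supply in terms of pb becomes qs = -158 + 3(pb + 8) = -134 + 3pb. Setting this equal to demand: 162 - 0.2pb = -134 + 3pb, so pb = 92.5.
Sellers receive ps = 92.5 + 8 = 100.5; q' = 162 − 0.2·92.5 = 143.5.
The subsidy expands output by 143.5 − 142 = 1.5 past the efficient level; on those units the gap between marginal cost and willingness to pay runs from 0 up to 8.
DWL = ½ × 8 × 1.5 = 6.

Deadweight loss = €6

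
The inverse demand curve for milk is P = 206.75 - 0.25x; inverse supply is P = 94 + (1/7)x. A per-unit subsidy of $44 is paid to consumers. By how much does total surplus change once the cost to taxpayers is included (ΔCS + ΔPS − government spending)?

Pre-subsidy: 206.75 - 0.25x = 94 + (1/7)x gives x* = 287 and P* = 135.
With the rebate, buyers effectively pay Pb = Ps − 44, where Ps is the price sellers receive.
On the curves, Pb = 206.75 - 0.25x and Ps = 94 + (1/7)x; the wedge Ps − Pb = 44 gives 94 + (1/7)x − (206.75 - 0.25x) = 44, so x' = 399.
Then Pb = 206.75 − 0.25·399 = 107 and Ps = 94 + (1/7)·399 = 151.
ΔCS = ½(287 + 399)(135 − 107) = 9604; ΔPS = ½(287 + 399)(151 − 135) = 5488.
Government spending = 44 × 399 = 17556.
Net change = 9604 + 5488 − 17556 = -2464. The loss equals the DWL triangle ½·44·112.

Net change in total surplus = -$2464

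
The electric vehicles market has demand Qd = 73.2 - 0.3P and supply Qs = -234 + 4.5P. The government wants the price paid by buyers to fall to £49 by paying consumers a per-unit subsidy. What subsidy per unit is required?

Required subsidy s = £16 per unit

At a buyer price of 49, quantity demanded is 73.2 − 0.3·49 = 58.5.
Sellers supply 58.5 only when they receive Ps with -234 + 4.5·Ps = 58.5, i.e. Ps = 65.
s = Ps − Pb = 65 − 49 = 16.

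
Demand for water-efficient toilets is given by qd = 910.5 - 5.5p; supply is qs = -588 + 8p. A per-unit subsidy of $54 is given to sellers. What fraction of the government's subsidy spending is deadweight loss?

Pre-subsidy: 910.5 - 5.5p = -588 + 8p gives p* = 111, q* = 300.
With the subsidy, sellers receive ps = pb + 54 for each unit, where pb is the price buyers pay.
Supply in terms of pb becomes qs = -588 + 8(pb + 54) = -156 + 8pb. Setting this equal to demand: 910.5 - 5.5pb = -156 + 8pb, so pb = 79.
Sellers receive ps = 79 + 54 = 133; q' = 910.5 − 5.5·79 = 476.
ΔCS = ½(300 + 476)(111 − 79) = 12416; ΔPS = ½(300 + 476)(133 − 111) = 8536.
Government spending = 54 × 476 = 25704.
DWL = ½ × 54 × (476 − 300) = 4752; fraction = 4752 / 25704 = 22/119.

DWL / government spending = 22/119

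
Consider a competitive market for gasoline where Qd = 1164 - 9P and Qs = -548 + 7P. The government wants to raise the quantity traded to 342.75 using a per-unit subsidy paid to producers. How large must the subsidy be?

Required subsidy s = 36 per unit

At Q = 342.75, invert demand for the buyer price: Pb = (1164 − 342.75)/9 = 91.25; invert supply for the seller price: Ps = (342.75 − (-548))/7 = 127.25.
The subsidy must fill the gap: s = Ps − Pb = 127.25 − 91.25 = 36.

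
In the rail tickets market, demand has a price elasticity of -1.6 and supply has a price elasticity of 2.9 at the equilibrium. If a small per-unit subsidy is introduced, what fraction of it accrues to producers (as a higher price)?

Producer share = 16/45

For a small subsidy around the equilibrium, the benefit split depends on the relative slopes, which at a point are proportional to the elasticities.
Buyer share = εs/(εs + |εd|) = 2.9/(2.9 + 1.6) = 29/45; seller share = |εd|/(εs + |εd|) = 16/45.
So producers capture 16/45 of the subsidy.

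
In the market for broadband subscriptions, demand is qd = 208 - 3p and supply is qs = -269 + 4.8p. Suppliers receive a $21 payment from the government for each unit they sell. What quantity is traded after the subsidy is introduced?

Pre-subsidy: 208 - 3p = -269 + 4.8p gives p* = 795/13, q* = 319/13.
With the subsidy, sellers receive ps = pb + 21 for each unit, where pb is the price buyers pay.
Supply in terms of pb becomes qs = -269 + 4.8(pb + 21) = -168.2 + 4.8pb. Setting this equal to demand: 208 - 3pb = -168.2 + 4.8pb, so pb = 627/13.
Sellers receive ps = 627/13 + 21 = 900/13; q' = 208 − 3·(627/13) = 823/13.

q' = 823/13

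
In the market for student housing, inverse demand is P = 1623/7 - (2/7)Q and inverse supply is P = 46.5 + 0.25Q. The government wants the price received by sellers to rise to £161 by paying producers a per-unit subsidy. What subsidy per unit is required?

At a seller price of 161, quantity supplied is -186 + 4·161 = 458.
Buyers absorb 458 only when they pay Pb = 1623/7 − (2/7)·458 = 101.
s = Ps − Pb = 161 − 101 = 60.

Required subsidy s = £60 per unit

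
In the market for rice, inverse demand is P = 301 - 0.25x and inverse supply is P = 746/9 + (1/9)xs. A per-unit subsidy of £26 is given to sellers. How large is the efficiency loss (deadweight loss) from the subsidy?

Deadweight loss = £936

Pre-subsidy: 301 - 0.25x = 746/9 + (1/9)x gives x* = 604 and P* = 150.
With the subsidy, sellers receive Ps = Pb + 26 for each unit, where Pb is the price buyers pay.
On the curves, Pb = 301 - 0.25x and Ps = 746/9 + (1/9)x; the wedge Ps − Pb = 26 gives 746/9 + (1/9)x − (301 - 0.25x) = 26, so x' = 676.
Then Pb = 301 − 0.25·676 = 132 and Ps = 746/9 + (1/9)·676 = 158.
The subsidy expands output by 676 − 604 = 72 past the efficient level; on those units the gap between marginal cost and willingness to pay runs from 0 up to 26.
DWL = ½ × 26 × 72 = 936.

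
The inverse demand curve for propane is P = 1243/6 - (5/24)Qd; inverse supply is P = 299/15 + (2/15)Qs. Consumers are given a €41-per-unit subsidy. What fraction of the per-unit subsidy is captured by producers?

Pre-subsidy: 1243/6 - (5/24)Q = 299/15 + (2/15)Q gives Q* = 548 and P* = 93.
With the rebate, buyers effectively pay Pb = Ps − 41, where Ps is the price sellers receive.
On the curves, Pb = 1243/6 - (5/24)Q and Ps = 299/15 + (2/15)Q; the wedge Ps − Pb = 41 gives 299/15 + (2/15)Q − (1243/6 - (5/24)Q) = 41, so Q' = 668.
Then Pb = 1243/6 − (5/24)·668 = 68 and Ps = 299/15 + (2/15)·668 = 109.
Buyers' price falls by P* − Pb = 93 − 68 = 25; sellers' price rises by Ps − P* = 109 − 93 = 16.
So producers capture 16/41 = 16/41 of each unit of subsidy.

Producer share = 16/41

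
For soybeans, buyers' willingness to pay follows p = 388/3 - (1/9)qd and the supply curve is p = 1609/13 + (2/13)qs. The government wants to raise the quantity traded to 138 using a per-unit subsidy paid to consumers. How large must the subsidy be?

Required subsidy s = 31 per unit

At q = 138, from the demand curve buyers pay pb = 388/3 − (1/9)·138 = 114; from the supply curve sellers need ps = 1609/13 + (2/13)·138 = 145.
The subsidy must fill the gap: s = ps − pb = 145 − 114 = 31.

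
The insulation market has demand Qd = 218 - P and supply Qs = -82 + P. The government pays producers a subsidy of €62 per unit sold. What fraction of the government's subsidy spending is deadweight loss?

DWL / government spending = 31/198

Pre-subsidy: 218 - P = -82 + P gives P* = 150, Q* = 68.
With the subsidy, sellers receive Ps = Pb + 62 for each unit, where Pb is the price buyers pay.
Supply in terms of Pb becomes Qs = -82 + 1(Pb + 62) = -20 + Pb. Setting this equal to demand: 218 - Pb = -20 + Pb, so Pb = 119.
Sellers receive Ps = 119 + 62 = 181; Q' = 218 − 1·119 = 99.
ΔCS = ½(68 + 99)(150 − 119) = 2588.5; ΔPS = ½(68 + 99)(181 − 150) = 2588.5.
Government spending = 62 × 99 = 6138.
DWL = ½ × 62 × (99 − 68) = 961; fraction = 961 / 6138 = 31/198.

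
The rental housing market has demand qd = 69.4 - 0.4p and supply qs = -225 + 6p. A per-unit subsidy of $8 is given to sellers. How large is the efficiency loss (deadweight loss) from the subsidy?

Pre-subsidy: 69.4 - 0.4p = -225 + 6p gives p* = 46, q* = 51.
With the subsidy, sellers receive ps = pb + 8 for each unit, where pb is the price buyers pay.
Supply in terms of pb becomes qs = -225 + 6(pb + 8) = -177 + 6pb. Setting this equal to demand: 69.4 - 0.4pb = -177 + 6pb, so pb = 38.5.
Sellers receive ps = 38.5 + 8 = 46.5; q' = 69.4 − 0.4·38.5 = 54.
The subsidy expands output by 54 − 51 = 3 past the efficient level; on those units the gap between marginal cost and willingness to pay runs from 0 up to 8.
DWL = ½ × 8 × 3 = 12.

Deadweight loss = $12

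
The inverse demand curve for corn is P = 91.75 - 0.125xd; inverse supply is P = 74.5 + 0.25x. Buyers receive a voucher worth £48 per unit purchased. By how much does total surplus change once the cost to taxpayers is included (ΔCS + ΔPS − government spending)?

Net change in total surplus = -£3072

Pre-subsidy: 91.75 - 0.125x = 74.5 + 0.25x gives x* = 46 and P* = 86.
With the rebate, buyers effectively pay Pb = Ps − 48, where Ps is the price sellers receive.
On the curves, Pb = 91.75 - 0.125x and Ps = 74.5 + 0.25x; the wedge Ps − Pb = 48 gives 74.5 + 0.25x − (91.75 - 0.125x) = 48, so x' = 174.
Then Pb = 91.75 − 0.125·174 = 70 and Ps = 74.5 + 0.25·174 = 118.
ΔCS = ½(46 + 174)(86 − 70) = 1760; ΔPS = ½(46 + 174)(118 − 86) = 3520.
Government spending = 48 × 174 = 8352.
Net change = 1760 + 3520 − 8352 = -3072. The loss equals the DWL triangle ½·48·128.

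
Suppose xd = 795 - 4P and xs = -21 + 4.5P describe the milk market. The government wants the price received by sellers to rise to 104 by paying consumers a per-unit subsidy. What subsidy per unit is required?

At a seller price of 104, quantity supplied is -21 + 4.5·104 = 447.
Buyers absorb 447 only when they pay Pb with 795 − 4·Pb = 447, i.e. Pb = 87.
s = Ps − Pb = 104 − 87 = 17.

Required subsidy s = 17 per unit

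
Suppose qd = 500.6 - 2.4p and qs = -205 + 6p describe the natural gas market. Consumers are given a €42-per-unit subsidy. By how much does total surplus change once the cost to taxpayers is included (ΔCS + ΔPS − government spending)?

Pre-subsidy: 500.6 - 2.4p = -205 + 6p gives p* = 84, q* = 299.
With the rebate, buyers effectively pay pb = ps − 42, where ps is the price sellers receive.
Demand in terms of ps becomes qd = 500.6 − 2.4(ps − 42) = 601.4 - 2.4ps. Setting this equal to supply: 601.4 - 2.4ps = -205 + 6ps, so ps = 96.
Buyers pay pb = 96 − 42 = 54; q' = -205 + 6·96 = 371.
ΔCS = ½(299 + 371)(84 − 54) = 10050; ΔPS = ½(299 + 371)(96 − 84) = 4020.
Government spending = 42 × 371 = 15582.
Net change = 10050 + 4020 − 15582 = -1512. The loss equals the DWL triangle ½·42·72.

Net change in total surplus = -€1512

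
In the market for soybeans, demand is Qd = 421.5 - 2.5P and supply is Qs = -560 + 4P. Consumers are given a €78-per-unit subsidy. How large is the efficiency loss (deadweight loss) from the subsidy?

Pre-subsidy: 421.5 - 2.5P = -560 + 4P gives P* = 151, Q* = 44.
With the rebate, buyers effectively pay Pb = Ps − 78, where Ps is the price sellers receive.
Demand in terms of Ps becomes Qd = 421.5 − 2.5(Ps − 78) = 616.5 - 2.5Ps. Setting this equal to supply: 616.5 - 2.5Ps = -560 + 4Ps, so Ps = 181.
Buyers pay Pb = 181 − 78 = 103; Q' = -560 + 4·181 = 164.
The subsidy expands output by 164 − 44 = 120 past the efficient level; on those units the gap between marginal cost and willingness to pay runs from 0 up to 78.
DWL = ½ × 78 × 120 = 4680.

Deadweight loss = €4680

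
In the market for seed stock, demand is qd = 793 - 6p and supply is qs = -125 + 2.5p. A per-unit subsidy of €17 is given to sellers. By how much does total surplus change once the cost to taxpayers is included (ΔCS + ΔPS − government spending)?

Pre-subsidy: 793 - 6p = -125 + 2.5p gives p* = 108, q* = 145.
With the subsidy, sellers receive ps = pb + 17 for each unit, where pb is the price buyers pay.
Supply in terms of pb becomes qs = -125 + 2.5(pb + 17) = -82.5 + 2.5pb. Setting this equal to demand: 793 - 6pb = -82.5 + 2.5pb, so pb = 103.
Sellers receive ps = 103 + 17 = 120; q' = 793 − 6·103 = 175.
ΔCS = ½(145 + 175)(108 − 103) = 800; ΔPS = ½(145 + 175)(120 − 108) = 1920.
Government spending = 17 × 175 = 2975.
Net change = 800 + 1920 − 2975 = -255. The loss equals the DWL triangle ½·17·30.

Net change in total surplus = -€255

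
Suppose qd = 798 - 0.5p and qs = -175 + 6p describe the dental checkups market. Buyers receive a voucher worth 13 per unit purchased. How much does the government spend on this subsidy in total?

Pre-subsidy: 798 - 0.5p = -175 + 6p gives p* = 1946/13, q* = 9401/13.
With the rebate, buyers effectively pay pb = ps − 13, where ps is the price sellers receive.
Demand in terms of ps becomes qd = 798 − 0.5(ps − 13) = 804.5 - 0.5ps. Setting this equal to supply: 804.5 - 0.5ps = -175 + 6ps, so ps = 1959/13.
Buyers pay pb = 1959/13 − 13 = 1790/13; q' = -175 + 6·(1959/13) = 9479/13.
Government outlay = subsidy × quantity = 13 × 9479/13 = 9479.

Government cost = 9479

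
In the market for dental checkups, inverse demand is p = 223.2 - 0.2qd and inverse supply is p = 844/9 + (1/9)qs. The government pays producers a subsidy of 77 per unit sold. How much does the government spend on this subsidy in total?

Government cost = 51089.5

Pre-subsidy: 223.2 - 0.2q = 844/9 + (1/9)q gives q* = 416 and p* = 140.
With the subsidy, sellers receive ps = pb + 77 for each unit, where pb is the price buyers pay.
On the curves, pb = 223.2 - 0.2q and ps = 844/9 + (1/9)q; the wedge ps − pb = 77 gives 844/9 + (1/9)q − (223.2 - 0.2q) = 77, so q' = 663.5.
Then pb = 223.2 − 0.2·663.5 = 90.5 and ps = 844/9 + (1/9)·663.5 = 167.5.
Government outlay = subsidy × quantity = 77 × 663.5 = 51089.5.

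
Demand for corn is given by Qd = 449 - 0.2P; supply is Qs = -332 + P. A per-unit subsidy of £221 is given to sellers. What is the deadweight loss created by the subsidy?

Deadweight loss = 48841/12

Pre-subsidy: 449 - 0.2P = -332 + P gives P* = 3905/6, Q* = 1913/6.
With the subsidy, sellers receive Ps = Pb + 221 for each unit, where Pb is the price buyers pay.
Supply in terms of Pb becomes Qs = -332 + 1(Pb + 221) = -111 + Pb. Setting this equal to demand: 449 - 0.2Pb = -111 + Pb, so Pb = 1400/3.
Sellers receive Ps = 1400/3 + 221 = 2063/3; Q' = 449 − 0.2·(1400/3) = 1067/3.
The subsidy expands output by 1067/3 − 1913/6 = 221/6 past the efficient level; on those units the gap between marginal cost and willingness to pay runs from 0 up to 221.
DWL = ½ × 221 × 221/6 = 48841/12.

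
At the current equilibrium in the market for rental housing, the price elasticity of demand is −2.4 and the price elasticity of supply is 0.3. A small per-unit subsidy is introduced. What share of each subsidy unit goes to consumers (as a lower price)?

For a small subsidy around the equilibrium, the benefit split depends on the relative slopes, which at a point are proportional to the elasticities.
Buyer share = εs/(εs + |εd|) = 0.3/(0.3 + 2.4) = 1/9; seller share = |εd|/(εs + |εd|) = 8/9.

Consumer share = 1/9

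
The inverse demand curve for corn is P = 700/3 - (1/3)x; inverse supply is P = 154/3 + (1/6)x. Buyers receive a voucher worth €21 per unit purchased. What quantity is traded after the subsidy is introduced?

x' = 406

Pre-subsidy: 700/3 - (1/3)x = 154/3 + (1/6)x gives x* = 364 and P* = 112.
With the rebate, buyers effectively pay Pb = Ps − 21, where Ps is the price sellers receive.
On the curves, Pb = 700/3 - (1/3)x and Ps = 154/3 + (1/6)x; the wedge Ps − Pb = 21 gives 154/3 + (1/6)x − (700/3 - (1/3)x) = 21, so x' = 406.
Then Pb = 700/3 − (1/3)·406 = 98 and Ps = 154/3 + (1/6)·406 = 119.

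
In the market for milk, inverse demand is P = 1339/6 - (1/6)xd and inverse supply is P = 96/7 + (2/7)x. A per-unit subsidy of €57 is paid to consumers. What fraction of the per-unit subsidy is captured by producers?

Pre-subsidy: 1339/6 - (1/6)x = 96/7 + (2/7)x gives x* = 463 and P* = 146.
With the rebate, buyers effectively pay Pb = Ps − 57, where Ps is the price sellers receive.
On the curves, Pb = 1339/6 - (1/6)x and Ps = 96/7 + (2/7)x; the wedge Ps − Pb = 57 gives 96/7 + (2/7)x − (1339/6 - (1/6)x) = 57, so x' = 589.
Then Pb = 1339/6 − (1/6)·589 = 125 and Ps = 96/7 + (2/7)·589 = 182.
Buyers' price falls by P* − Pb = 146 − 125 = 21; sellers' price rises by Ps − P* = 182 − 146 = 36.
So producers capture 36/57 = 12/19 of each unit of subsidy.

Producer share = 12/19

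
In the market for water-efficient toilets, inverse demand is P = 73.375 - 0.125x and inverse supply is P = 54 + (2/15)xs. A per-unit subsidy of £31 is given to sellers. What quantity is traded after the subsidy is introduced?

Pre-subsidy: 73.375 - 0.125x = 54 + (2/15)x gives x* = 75 and P* = 64.
With the subsidy, sellers receive Ps = Pb + 31 for each unit, where Pb is the price buyers pay.
On the curves, Pb = 73.375 - 0.125x and Ps = 54 + (2/15)x; the wedge Ps − Pb = 31 gives 54 + (2/15)x − (73.375 - 0.125x) = 31, so x' = 195.
Then Pb = 73.375 − 0.125·195 = 49 and Ps = 54 + (2/15)·195 = 80.

x' = 195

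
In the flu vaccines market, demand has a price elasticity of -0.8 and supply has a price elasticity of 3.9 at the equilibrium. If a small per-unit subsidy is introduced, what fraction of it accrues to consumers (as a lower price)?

Consumer share = 39/47

For a small subsidy around the equilibrium, the benefit split depends on the relative slopes, which at a point are proportional to the elasticities.
Buyer share = εs/(εs + |εd|) = 3.9/(3.9 + 0.8) = 39/47; seller share = |εd|/(εs + |εd|) = 8/47.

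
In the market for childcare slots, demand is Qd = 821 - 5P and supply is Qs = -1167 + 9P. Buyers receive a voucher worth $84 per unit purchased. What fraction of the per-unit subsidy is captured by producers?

Pre-subsidy: 821 - 5P = -1167 + 9P gives P* = 142, Q* = 111.
With the rebate, buyers effectively pay Pb = Ps − 84, where Ps is the price sellers receive.
Demand in terms of Ps becomes Qd = 821 − 5(Ps − 84) = 1241 - 5Ps. Setting this equal to supply: 1241 - 5Ps = -1167 + 9Ps, so Ps = 172.
Buyers pay Pb = 172 − 84 = 88; Q' = -1167 + 9·172 = 381.
Buyers' price falls by P* − Pb = 142 − 88 = 54; sellers' price rises by Ps − P* = 172 − 142 = 30.
So producers capture 30/84 = 5/14 of each unit of subsidy.

Producer share = 5/14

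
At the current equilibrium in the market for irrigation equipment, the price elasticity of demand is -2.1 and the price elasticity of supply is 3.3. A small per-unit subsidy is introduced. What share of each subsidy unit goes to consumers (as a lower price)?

For a small subsidy around the equilibrium, the benefit split depends on the relative slopes, which at a point are proportional to the elasticities.
Buyer share = εs/(εs + |εd|) = 3.3/(3.3 + 2.1) = 11/18; seller share = |εd|/(εs + |εd|) = 7/18.

Consumer share = 11/18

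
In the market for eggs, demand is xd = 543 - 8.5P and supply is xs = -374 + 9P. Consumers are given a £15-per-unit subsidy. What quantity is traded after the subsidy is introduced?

Pre-subsidy: 543 - 8.5P = -374 + 9P gives P* = 52.4, x* = 97.6.
With the rebate, buyers effectively pay Pb = Ps − 15, where Ps is the price sellers receive.
Demand in terms of Ps becomes xd = 543 − 8.5(Ps − 15) = 670.5 - 8.5Ps. Setting this equal to supply: 670.5 - 8.5Ps = -374 + 9Ps, so Ps = 2089/35.
Buyers pay Pb = 2089/35 − 15 = 1564/35; x' = -374 + 9·(2089/35) = 5711/35.

x' = 5711/35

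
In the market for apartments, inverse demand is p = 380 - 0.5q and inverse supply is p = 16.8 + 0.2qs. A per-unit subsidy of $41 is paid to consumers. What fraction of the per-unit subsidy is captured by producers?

Pre-subsidy: 380 - 0.5q = 16.8 + 0.2q gives q* = 3632/7 and p* = 844/7.
With the rebate, buyers effectively pay pb = ps − 41, where ps is the price sellers receive.
On the curves, pb = 380 - 0.5q and ps = 16.8 + 0.2q; the wedge ps − pb = 41 gives 16.8 + 0.2q − (380 - 0.5q) = 41, so q' = 4042/7.
Then pb = 380 − 0.5·(4042/7) = 639/7 and ps = 16.8 + 0.2·(4042/7) = 926/7.
Buyers' price falls by p* − pb = 844/7 − 639/7 = 205/7; sellers' price rises by ps − p* = 926/7 − 844/7 = 82/7.
So producers capture (82/7)/41 = 2/7 of each unit of subsidy.

Producer share = 2/7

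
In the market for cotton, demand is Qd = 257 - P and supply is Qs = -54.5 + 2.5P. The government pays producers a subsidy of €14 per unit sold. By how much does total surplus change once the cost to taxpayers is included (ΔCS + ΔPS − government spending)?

Net change in total surplus = -€70

Pre-subsidy: 257 - P = -54.5 + 2.5P gives P* = 89, Q* = 168.
With the subsidy, sellers receive Ps = Pb + 14 for each unit, where Pb is the price buyers pay.
Supply in terms of Pb becomes Qs = -54.5 + 2.5(Pb + 14) = -19.5 + 2.5Pb. Setting this equal to demand: 257 - Pb = -19.5 + 2.5Pb, so Pb = 79.
Sellers receive Ps = 79 + 14 = 93; Q' = 257 − 1·79 = 178.
ΔCS = ½(168 + 178)(89 − 79) = 1730; ΔPS = ½(168 + 178)(93 − 89) = 692.
Government spending = 14 × 178 = 2492.
Net change = 1730 + 692 − 2492 = -70. The loss equals the DWL triangle ½·14·10.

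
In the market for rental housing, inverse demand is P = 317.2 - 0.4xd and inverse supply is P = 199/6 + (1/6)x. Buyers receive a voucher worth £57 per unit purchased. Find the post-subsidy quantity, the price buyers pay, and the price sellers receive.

x' = 10231/17; buyers pay 1300/17; sellers receive 2269/17

Pre-subsidy: 317.2 - 0.4x = 199/6 + (1/6)x gives x* = 8521/17 and P* = 1984/17.
With the rebate, buyers effectively pay Pb = Ps − 57, where Ps is the price sellers receive.
On the curves, Pb = 317.2 - 0.4x and Ps = 199/6 + (1/6)x; the wedge Ps − Pb = 57 gives 199/6 + (1/6)x − (317.2 - 0.4x) = 57, so x' = 10231/17.
Then Pb = 317.2 − 0.4·(10231/17) = 1300/17 and Ps = 199/6 + (1/6)·(10231/17) = 2269/17.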